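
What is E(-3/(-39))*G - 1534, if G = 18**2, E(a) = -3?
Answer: -2506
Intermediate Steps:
G = 324
E(-3/(-39))*G - 1534 = -3*324 - 1534 = -972 - 1534 = -2506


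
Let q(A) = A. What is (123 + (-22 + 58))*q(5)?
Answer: 795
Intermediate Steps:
(123 + (-22 + 58))*q(5) = (123 + (-22 + 58))*5 = (123 + 36)*5 = 159*5 = 795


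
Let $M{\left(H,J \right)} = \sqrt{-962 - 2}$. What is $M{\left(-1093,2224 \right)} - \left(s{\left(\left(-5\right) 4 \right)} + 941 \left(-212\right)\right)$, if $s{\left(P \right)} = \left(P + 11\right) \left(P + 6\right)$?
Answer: $199366 + 2 i \sqrt{241} \approx 1.9937 \cdot 10^{5} + 31.048 i$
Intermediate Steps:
$s{\left(P \right)} = \left(6 + P\right) \left(11 + P\right)$ ($s{\left(P \right)} = \left(11 + P\right) \left(6 + P\right) = \left(6 + P\right) \left(11 + P\right)$)
$M{\left(H,J \right)} = 2 i \sqrt{241}$ ($M{\left(H,J \right)} = \sqrt{-964} = 2 i \sqrt{241}$)
$M{\left(-1093,2224 \right)} - \left(s{\left(\left(-5\right) 4 \right)} + 941 \left(-212\right)\right) = 2 i \sqrt{241} - \left(\left(66 + \left(\left(-5\right) 4\right)^{2} + 17 \left(\left(-5\right) 4\right)\right) + 941 \left(-212\right)\right) = 2 i \sqrt{241} - \left(\left(66 + \left(-20\right)^{2} + 17 \left(-20\right)\right) - 199492\right) = 2 i \sqrt{241} - \left(\left(66 + 400 - 340\right) - 199492\right) = 2 i \sqrt{241} - \left(126 - 199492\right) = 2 i \sqrt{241} - -199366 = 2 i \sqrt{241} + 199366 = 199366 + 2 i \sqrt{241}$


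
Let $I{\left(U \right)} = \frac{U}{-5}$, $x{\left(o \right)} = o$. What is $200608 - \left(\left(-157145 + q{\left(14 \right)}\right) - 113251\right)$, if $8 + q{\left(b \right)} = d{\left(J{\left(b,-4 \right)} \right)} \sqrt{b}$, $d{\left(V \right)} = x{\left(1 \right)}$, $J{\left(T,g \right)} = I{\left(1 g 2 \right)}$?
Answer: $471012 - \sqrt{14} \approx 4.7101 \cdot 10^{5}$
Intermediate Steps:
$I{\left(U \right)} = - \frac{U}{5}$ ($I{\left(U \right)} = U \left(- \frac{1}{5}\right) = - \frac{U}{5}$)
$J{\left(T,g \right)} = - \frac{2 g}{5}$ ($J{\left(T,g \right)} = - \frac{1 g 2}{5} = - \frac{g 2}{5} = - \frac{2 g}{5}$)
$d{\left(V \right)} = 1$
$q{\left(b \right)} = -8 + \sqrt{b}$ ($q{\left(b \right)} = -8 + 1 \sqrt{b} = -8 + \sqrt{b}$)
$200608 - \left(\left(-157145 + q{\left(14 \right)}\right) - 113251\right) = 200608 - \left(\left(-157145 - \left(8 - \sqrt{14}\right)\right) - 113251\right) = 200608 - \left(\left(-157153 + \sqrt{14}\right) - 113251\right) = 200608 - \left(-270404 + \sqrt{14}\right) = 200608 + \left(270404 - \sqrt{14}\right) = 471012 - \sqrt{14}$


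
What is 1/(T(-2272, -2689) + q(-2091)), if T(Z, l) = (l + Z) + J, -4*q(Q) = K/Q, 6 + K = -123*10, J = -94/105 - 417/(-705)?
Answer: -3439695/17065880003 ≈ -0.00020155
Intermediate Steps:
J = -1499/4935 (J = -94*1/105 - 417*(-1/705) = -94/105 + 139/235 = -1499/4935 ≈ -0.30375)
K = -1236 (K = -6 - 123*10 = -6 - 1230 = -1236)
q(Q) = 309/Q (q(Q) = -(-309)/Q = 309/Q)
T(Z, l) = -1499/4935 + Z + l (T(Z, l) = (l + Z) - 1499/4935 = (Z + l) - 1499/4935 = -1499/4935 + Z + l)
1/(T(-2272, -2689) + q(-2091)) = 1/((-1499/4935 - 2272 - 2689) + 309/(-2091)) = 1/(-24484034/4935 + 309*(-1/2091)) = 1/(-24484034/4935 - 103/697) = 1/(-17065880003/3439695) = -3439695/17065880003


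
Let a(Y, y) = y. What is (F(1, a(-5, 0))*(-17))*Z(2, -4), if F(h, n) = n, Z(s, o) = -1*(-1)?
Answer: 0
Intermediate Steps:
Z(s, o) = 1
(F(1, a(-5, 0))*(-17))*Z(2, -4) = (0*(-17))*1 = 0*1 = 0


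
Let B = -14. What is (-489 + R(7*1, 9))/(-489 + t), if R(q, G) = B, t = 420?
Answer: 503/69 ≈ 7.2899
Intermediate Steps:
R(q, G) = -14
(-489 + R(7*1, 9))/(-489 + t) = (-489 - 14)/(-489 + 420) = -503/(-69) = -503*(-1/69) = 503/69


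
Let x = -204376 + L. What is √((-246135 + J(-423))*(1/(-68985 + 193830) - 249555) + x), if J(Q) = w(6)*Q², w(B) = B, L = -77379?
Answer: 9*I*√4414867094867568605/41615 ≈ 4.5441e+5*I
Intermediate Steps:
J(Q) = 6*Q²
x = -281755 (x = -204376 - 77379 = -281755)
√((-246135 + J(-423))*(1/(-68985 + 193830) - 249555) + x) = √((-246135 + 6*(-423)²)*(1/(-68985 + 193830) - 249555) - 281755) = √((-246135 + 6*178929)*(1/124845 - 249555) - 281755) = √((-246135 + 1073574)*(1/124845 - 249555) - 281755) = √(827439*(-31155693974/124845) - 281755) = √(-8593145422050862/41615 - 281755) = √(-8593157147285187/41615) = 9*I*√4414867094867568605/41615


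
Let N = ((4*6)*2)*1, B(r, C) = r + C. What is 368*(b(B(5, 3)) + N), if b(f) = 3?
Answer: 18768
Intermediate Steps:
B(r, C) = C + r
N = 48 (N = (24*2)*1 = 48*1 = 48)
368*(b(B(5, 3)) + N) = 368*(3 + 48) = 368*51 = 18768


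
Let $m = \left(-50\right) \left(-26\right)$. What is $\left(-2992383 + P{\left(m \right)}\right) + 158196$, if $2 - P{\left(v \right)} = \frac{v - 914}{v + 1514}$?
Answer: $- \frac{3987698488}{1407} \approx -2.8342 \cdot 10^{6}$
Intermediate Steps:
$m = 1300$
$P{\left(v \right)} = 2 - \frac{-914 + v}{1514 + v}$ ($P{\left(v \right)} = 2 - \frac{v - 914}{v + 1514} = 2 - \frac{-914 + v}{1514 + v}$)
$\left(-2992383 + P{\left(m \right)}\right) + 158196 = \left(-2992383 + \frac{3942 + 1300}{1514 + 1300}\right) + 158196 = \left(-2992383 + \frac{1}{2814} \cdot 5242\right) + 158196 = \left(-2992383 + \frac{2621}{1407}\right) + 158196 = - \frac{4210280260}{1407} + 158196 = - \frac{3987698488}{1407}$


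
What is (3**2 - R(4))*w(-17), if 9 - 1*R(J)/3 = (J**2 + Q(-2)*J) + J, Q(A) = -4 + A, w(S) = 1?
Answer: -30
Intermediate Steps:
R(J) = 27 - 3*J**2 + 15*J (R(J) = 27 - 3*((J**2 + (-4 - 2)*J) + J) = 27 - 3*((J**2 - 6*J) + J) = 27 - 3*(J**2 - 5*J) = 27 + (-3*J**2 + 15*J) = 27 - 3*J**2 + 15*J)
(3**2 - R(4))*w(-17) = (3**2 - (27 - 3*4**2 + 15*4))*1 = (9 - (27 - 3*16 + 60))*1 = (9 - (27 - 48 + 60))*1 = (9 - 1*39)*1 = (9 - 39)*1 = -30*1 = -30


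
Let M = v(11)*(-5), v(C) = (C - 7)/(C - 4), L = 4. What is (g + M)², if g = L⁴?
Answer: 3139984/49 ≈ 64081.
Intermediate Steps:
v(C) = (-7 + C)/(-4 + C)
g = 256 (g = 4⁴ = 256)
M = -20/7 (M = ((-7 + 11)/(-4 + 11))*(-5) = (4/7)*(-5) = -20/7 ≈ -2.8571)
(g + M)² = (256 - 20/7)² = (1772/7)² = 3139984/49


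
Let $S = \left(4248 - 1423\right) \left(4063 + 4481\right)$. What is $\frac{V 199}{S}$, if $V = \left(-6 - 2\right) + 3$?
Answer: $- \frac{199}{4827360} \approx -4.1223 \cdot 10^{-5}$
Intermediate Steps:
$V = -5$ ($V = -8 + 3 = -5$)
$S = 24136800$ ($S = 2825 \cdot 8544 = 24136800$)
$\frac{V 199}{S} = \frac{\left(-5\right) 199}{24136800} = \left(-995\right) \frac{1}{24136800} = - \frac{199}{4827360}$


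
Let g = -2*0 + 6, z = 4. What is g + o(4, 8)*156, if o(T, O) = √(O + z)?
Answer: 6 + 312*√3 ≈ 546.40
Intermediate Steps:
o(T, O) = √(4 + O) (o(T, O) = √(O + 4) = √(4 + O))
g = 6 (g = 0 + 6 = 6)
g + o(4, 8)*156 = 6 + √(4 + 8)*156 = 6 + √12*156 = 6 + (2*√3)*156 = 6 + 312*√3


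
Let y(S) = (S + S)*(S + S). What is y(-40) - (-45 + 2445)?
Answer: 4000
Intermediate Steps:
y(S) = 4*S² (y(S) = (2*S)*(2*S) = 4*S²)
y(-40) - (-45 + 2445) = 4*(-40)² - (-45 + 2445) = 4*1600 - 1*2400 = 6400 - 2400 = 4000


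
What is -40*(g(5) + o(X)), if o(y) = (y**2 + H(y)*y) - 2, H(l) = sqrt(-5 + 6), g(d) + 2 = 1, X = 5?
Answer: -1080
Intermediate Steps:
g(d) = -1 (g(d) = -2 + 1 = -1)
H(l) = 1 (H(l) = sqrt(1) = 1)
o(y) = -2 + y + y**2 (o(y) = (y**2 + 1*y) - 2 = (y**2 + y) - 2 = (y + y**2) - 2 = -2 + y + y**2)
-40*(g(5) + o(X)) = -40*(-1 + (-2 + 5 + 5**2)) = -40*(-1 + (-2 + 5 + 25)) = -40*(-1 + 28) = -40*27 = -1080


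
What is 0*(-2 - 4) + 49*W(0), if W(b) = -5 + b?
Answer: -245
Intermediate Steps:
0*(-2 - 4) + 49*W(0) = 0*(-2 - 4) + 49*(-5 + 0) = 0*(-6) + 49*(-5) = 0 - 245 = -245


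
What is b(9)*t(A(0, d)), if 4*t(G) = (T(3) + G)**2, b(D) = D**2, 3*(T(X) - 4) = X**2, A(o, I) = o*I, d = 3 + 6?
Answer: 3969/4 ≈ 992.25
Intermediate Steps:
d = 9
A(o, I) = I*o
T(X) = 4 + X**2/3
t(G) = (7 + G)**2/4 (t(G) = ((4 + (1/3)*3**2) + G)**2/4 = ((4 + (1/3)*9) + G)**2/4 = ((4 + 3) + G)**2/4 = (7 + G)**2/4)
b(9)*t(A(0, d)) = 9**2*((7 + 9*0)**2/4) = 81*((7 + 0)**2/4) = 81*((1/4)*7**2) = 81*((1/4)*49) = 81*(49/4) = 3969/4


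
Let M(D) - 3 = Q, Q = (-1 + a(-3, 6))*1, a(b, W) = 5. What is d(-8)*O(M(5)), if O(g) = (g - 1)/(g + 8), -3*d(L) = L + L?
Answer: 32/15 ≈ 2.1333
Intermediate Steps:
d(L) = -2*L/3 (d(L) = -(L + L)/3 = -2*L/3)
Q = 4 (Q = (-1 + 5)*1 = 4*1 = 4)
M(D) = 7 (M(D) = 3 + 4 = 7)
O(g) = (-1 + g)/(8 + g)
d(-8)*O(M(5)) = (-2/3*(-8))*((-1 + 7)/(8 + 7)) = 16*(6/15)/3 = 16*((1/15)*6)/3 = (16/3)*(2/5) = 32/15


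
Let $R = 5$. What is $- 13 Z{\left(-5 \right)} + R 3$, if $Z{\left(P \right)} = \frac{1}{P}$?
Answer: $\frac{88}{5} \approx 17.6$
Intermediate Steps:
$- 13 Z{\left(-5 \right)} + R 3 = - \frac{13}{-5} + 5 \cdot 3 = \left(-13\right) \left(- \frac{1}{5}\right) + 15 = \frac{13}{5} + 15 = \frac{88}{5}$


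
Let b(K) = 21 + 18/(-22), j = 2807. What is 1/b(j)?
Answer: 11/222 ≈ 0.049550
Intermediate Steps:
b(K) = 222/11 (b(K) = 21 - 1/22*18 = 21 - 9/11 = 222/11)
1/b(j) = 1/(222/11) = 11/222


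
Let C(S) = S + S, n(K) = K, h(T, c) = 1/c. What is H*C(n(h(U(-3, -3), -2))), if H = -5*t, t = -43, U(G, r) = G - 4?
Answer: -215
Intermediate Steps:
U(G, r) = -4 + G
C(S) = 2*S
H = 215 (H = -5*(-43) = 215)
H*C(n(h(U(-3, -3), -2))) = 215*(2/(-2)) = 215*(2*(-½)) = 215*(-1) = -215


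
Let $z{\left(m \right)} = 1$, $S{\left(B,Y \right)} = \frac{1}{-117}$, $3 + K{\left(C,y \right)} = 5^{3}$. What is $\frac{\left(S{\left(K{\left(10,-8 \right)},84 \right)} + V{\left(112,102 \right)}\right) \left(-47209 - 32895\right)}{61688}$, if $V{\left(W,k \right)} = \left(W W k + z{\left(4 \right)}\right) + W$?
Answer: $- \frac{1499079433108}{902187} \approx -1.6616 \cdot 10^{6}$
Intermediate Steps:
$K{\left(C,y \right)} = 122$ ($K{\left(C,y \right)} = -3 + 5^{3} = -3 + 125 = 122$)
$S{\left(B,Y \right)} = - \frac{1}{117}$
$V{\left(W,k \right)} = 1 + W + k W^{2}$ ($V{\left(W,k \right)} = \left(W W k + 1\right) + W = \left(W^{2} k + 1\right) + W = \left(k W^{2} + 1\right) + W = \left(1 + k W^{2}\right) + W = 1 + W + k W^{2}$)
$\frac{\left(S{\left(K{\left(10,-8 \right)},84 \right)} + V{\left(112,102 \right)}\right) \left(-47209 - 32895\right)}{61688} = \frac{\left(- \frac{1}{117} + \left(1 + 112 + 102 \cdot 112^{2}\right)\right) \left(-47209 - 32895\right)}{61688} = \left(- \frac{1}{117} + \left(1 + 112 + 102 \cdot 12544\right)\right) \left(-80104\right) \frac{1}{61688} = \left(- \frac{1}{117} + \left(1 + 112 + 1279488\right)\right) \left(-80104\right) \frac{1}{61688} = \left(- \frac{1}{117} + 1279601\right) \left(-80104\right) \frac{1}{61688} = \frac{149713316}{117} \left(-80104\right) \frac{1}{61688} = \left(- \frac{11992635464864}{117}\right) \frac{1}{61688} = - \frac{1499079433108}{902187}$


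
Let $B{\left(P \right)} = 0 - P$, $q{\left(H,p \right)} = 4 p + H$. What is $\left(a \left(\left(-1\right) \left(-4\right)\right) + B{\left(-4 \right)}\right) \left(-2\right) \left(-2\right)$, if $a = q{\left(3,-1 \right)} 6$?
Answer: $-80$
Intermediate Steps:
$q{\left(H,p \right)} = H + 4 p$
$B{\left(P \right)} = - P$
$a = -6$ ($a = \left(3 + 4 \left(-1\right)\right) 6 = \left(3 - 4\right) 6 = \left(-1\right) 6 = -6$)
$\left(a \left(\left(-1\right) \left(-4\right)\right) + B{\left(-4 \right)}\right) \left(-2\right) \left(-2\right) = \left(- 6 \left(\left(-1\right) \left(-4\right)\right) - -4\right) \left(-2\right) \left(-2\right) = \left(\left(-6\right) 4 + 4\right) \left(-2\right) \left(-2\right) = \left(-24 + 4\right) \left(-2\right) \left(-2\right) = \left(-20\right) \left(-2\right) \left(-2\right) = 40 \left(-2\right) = -80$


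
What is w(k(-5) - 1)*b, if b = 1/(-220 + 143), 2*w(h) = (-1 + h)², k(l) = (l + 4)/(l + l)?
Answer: -361/15400 ≈ -0.023442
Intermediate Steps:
k(l) = (4 + l)/(2*l) (k(l) = (4 + l)/((2*l)) = (4 + l)*(1/(2*l)) = (4 + l)/(2*l))
w(h) = (-1 + h)²/2
b = -1/77 (b = 1/(-77) = -1/77 ≈ -0.012987)
w(k(-5) - 1)*b = ((-1 + ((½)*(4 - 5)/(-5) - 1))²/2)*(-1/77) = ((-1 + ((½)*(-⅕)*(-1) - 1))²/2)*(-1/77) = ((-1 + (⅒ - 1))²/2)*(-1/77) = ((-1 - 9/10)²/2)*(-1/77) = ((-19/10)²/2)*(-1/77) = ((½)*(361/100))*(-1/77) = (361/200)*(-1/77) = -361/15400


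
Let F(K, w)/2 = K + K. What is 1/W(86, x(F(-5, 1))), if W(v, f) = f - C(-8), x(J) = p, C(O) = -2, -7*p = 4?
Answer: 7/10 ≈ 0.70000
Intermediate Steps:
p = -4/7 (p = -⅐*4 = -4/7 ≈ -0.57143)
F(K, w) = 4*K (F(K, w) = 2*(K + K) = 2*(2*K) = 4*K)
x(J) = -4/7
W(v, f) = 2 + f (W(v, f) = f - 1*(-2) = f + 2 = 2 + f)
1/W(86, x(F(-5, 1))) = 1/(2 - 4/7) = 1/(10/7) = 7/10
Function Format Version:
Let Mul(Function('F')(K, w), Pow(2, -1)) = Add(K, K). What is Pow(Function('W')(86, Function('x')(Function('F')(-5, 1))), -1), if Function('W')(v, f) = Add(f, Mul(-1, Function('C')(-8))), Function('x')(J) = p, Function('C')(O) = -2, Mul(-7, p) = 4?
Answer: Rational(7, 10) ≈ 0.70000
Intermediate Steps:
p = Rational(-4, 7) (p = Mul(Rational(-1, 7), 4) = Rational(-4, 7) ≈ -0.57143)
Function('F')(K, w) = Mul(4, K) (Function('F')(K, w) = Mul(2, Add(K, K)) = Mul(2, Mul(2, K)) = Mul(4, K))
Function('x')(J) = Rational(-4, 7)
Function('W')(v, f) = Add(2, f) (Function('W')(v, f) = Add(f, Mul(-1, -2)) = Add(f, 2) = Add(2, f))
Pow(Function('W')(86, Function('x')(Function('F')(-5, 1))), -1) = Pow(Add(2, Rational(-4, 7)), -1) = Pow(Rational(10, 7), -1) = Rational(7, 10)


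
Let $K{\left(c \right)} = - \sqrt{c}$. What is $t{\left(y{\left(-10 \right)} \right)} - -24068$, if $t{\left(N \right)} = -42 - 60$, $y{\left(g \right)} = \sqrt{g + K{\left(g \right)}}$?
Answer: $23966$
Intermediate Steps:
$y{\left(g \right)} = \sqrt{g - \sqrt{g}}$
$t{\left(N \right)} = -102$ ($t{\left(N \right)} = -42 - 60 = -102$)
$t{\left(y{\left(-10 \right)} \right)} - -24068 = -102 - -24068 = -102 + 24068 = 23966$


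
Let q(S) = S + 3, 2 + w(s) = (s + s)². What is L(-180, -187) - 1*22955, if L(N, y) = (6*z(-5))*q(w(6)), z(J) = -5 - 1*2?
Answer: -29045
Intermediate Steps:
z(J) = -7 (z(J) = -5 - 2 = -7)
w(s) = -2 + 4*s² (w(s) = -2 + (s + s)² = -2 + (2*s)² = -2 + 4*s²)
q(S) = 3 + S
L(N, y) = -6090 (L(N, y) = (6*(-7))*(3 + (-2 + 4*6²)) = -42*(3 + (-2 + 4*36)) = -42*(3 + (-2 + 144)) = -42*(3 + 142) = -42*145 = -6090)
L(-180, -187) - 1*22955 = -6090 - 1*22955 = -6090 - 22955 = -29045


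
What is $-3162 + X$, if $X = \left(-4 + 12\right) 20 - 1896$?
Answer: $-4898$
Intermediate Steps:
$X = -1736$ ($X = 8 \cdot 20 - 1896 = 160 - 1896 = -1736$)
$-3162 + X = -3162 - 1736 = -4898$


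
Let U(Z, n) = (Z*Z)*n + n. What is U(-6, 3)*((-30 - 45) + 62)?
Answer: -1443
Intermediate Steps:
U(Z, n) = n + n*Z² (U(Z, n) = Z²*n + n = n*Z² + n = n + n*Z²)
U(-6, 3)*((-30 - 45) + 62) = (3*(1 + (-6)²))*((-30 - 45) + 62) = (3*(1 + 36))*(-75 + 62) = (3*37)*(-13) = 111*(-13) = -1443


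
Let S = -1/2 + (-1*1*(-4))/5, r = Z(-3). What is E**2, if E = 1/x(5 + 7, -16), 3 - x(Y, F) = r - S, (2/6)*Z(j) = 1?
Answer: 100/9 ≈ 11.111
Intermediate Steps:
Z(j) = 3 (Z(j) = 3*1 = 3)
r = 3
S = 3/10 (S = -1*1/2 - 1*(-4)*(1/5) = -1/2 + 4*(1/5) = -1/2 + 4/5 = 3/10 ≈ 0.30000)
x(Y, F) = 3/10 (x(Y, F) = 3 - (3 - 1*3/10) = 3 - (3 - 3/10) = 3 - 1*27/10 = 3 - 27/10 = 3/10)
E = 10/3 (E = 1/(3/10) = 10/3 ≈ 3.3333)
E**2 = (10/3)**2 = 100/9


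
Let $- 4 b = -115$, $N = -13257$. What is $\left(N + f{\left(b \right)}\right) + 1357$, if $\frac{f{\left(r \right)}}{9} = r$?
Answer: $- \frac{46565}{4} \approx -11641.0$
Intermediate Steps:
$b = \frac{115}{4}$ ($b = \left(- \frac{1}{4}\right) \left(-115\right) = \frac{115}{4} \approx 28.75$)
$f{\left(r \right)} = 9 r$
$\left(N + f{\left(b \right)}\right) + 1357 = \left(-13257 + 9 \cdot \frac{115}{4}\right) + 1357 = \left(-13257 + \frac{1035}{4}\right) + 1357 = - \frac{51993}{4} + 1357 = - \frac{46565}{4}$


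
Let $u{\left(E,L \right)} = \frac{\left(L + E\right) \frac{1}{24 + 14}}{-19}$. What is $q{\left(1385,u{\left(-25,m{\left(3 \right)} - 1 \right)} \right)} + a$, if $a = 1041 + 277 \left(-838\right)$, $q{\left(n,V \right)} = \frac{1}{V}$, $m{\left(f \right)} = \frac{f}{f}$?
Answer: $- \frac{5776403}{25} \approx -2.3106 \cdot 10^{5}$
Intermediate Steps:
$m{\left(f \right)} = 1$
$u{\left(E,L \right)} = - \frac{E}{722} - \frac{L}{722}$ ($u{\left(E,L \right)} = \frac{E + L}{38} \left(- \frac{1}{19}\right) = \left(E + L\right) \frac{1}{38} \left(- \frac{1}{19}\right) = \left(\frac{E}{38} + \frac{L}{38}\right) \left(- \frac{1}{19}\right) = - \frac{E}{722} - \frac{L}{722}$)
$a = -231085$ ($a = 1041 - 232126 = -231085$)
$q{\left(1385,u{\left(-25,m{\left(3 \right)} - 1 \right)} \right)} + a = \frac{1}{\left(- \frac{1}{722}\right) \left(-25\right) - \frac{1 - 1}{722}} - 231085 = \frac{1}{\frac{25}{722} - \frac{1 - 1}{722}} - 231085 = \frac{1}{\frac{25}{722} - 0} - 231085 = \frac{1}{\frac{25}{722} + 0} - 231085 = \frac{1}{\frac{25}{722}} - 231085 = \frac{722}{25} - 231085 = - \frac{5776403}{25}$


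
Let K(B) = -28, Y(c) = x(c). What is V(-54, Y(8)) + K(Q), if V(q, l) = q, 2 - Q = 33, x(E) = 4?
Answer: -82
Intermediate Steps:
Q = -31 (Q = 2 - 1*33 = 2 - 33 = -31)
Y(c) = 4
V(-54, Y(8)) + K(Q) = -54 - 28 = -82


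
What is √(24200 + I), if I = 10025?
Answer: 185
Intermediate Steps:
√(24200 + I) = √(24200 + 10025) = √34225 = 185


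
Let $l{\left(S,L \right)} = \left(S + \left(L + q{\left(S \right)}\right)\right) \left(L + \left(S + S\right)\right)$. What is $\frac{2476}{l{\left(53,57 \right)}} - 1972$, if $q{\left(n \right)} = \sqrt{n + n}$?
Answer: $- \frac{1927515512}{977511} - \frac{1238 \sqrt{106}}{977511} \approx -1971.9$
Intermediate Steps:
$q{\left(n \right)} = \sqrt{2} \sqrt{n}$ ($q{\left(n \right)} = \sqrt{2 n} = \sqrt{2} \sqrt{n}$)
$l{\left(S,L \right)} = \left(L + 2 S\right) \left(L + S + \sqrt{2} \sqrt{S}\right)$ ($l{\left(S,L \right)} = \left(S + \left(L + \sqrt{2} \sqrt{S}\right)\right) \left(L + \left(S + S\right)\right) = \left(L + S + \sqrt{2} \sqrt{S}\right) \left(L + 2 S\right) = \left(L + 2 S\right) \left(L + S + \sqrt{2} \sqrt{S}\right)$)
$\frac{2476}{l{\left(53,57 \right)}} - 1972 = \frac{2476}{57^{2} + 2 \cdot 53^{2} + 2 \sqrt{2} \cdot 53^{\frac{3}{2}} + 3 \cdot 57 \cdot 53 + 57 \sqrt{2} \sqrt{53}} - 1972 = \frac{2476}{3249 + 2 \cdot 2809 + 2 \sqrt{2} \cdot 53 \sqrt{53} + 9063 + 57 \sqrt{106}} - 1972 = \frac{2476}{3249 + 5618 + 106 \sqrt{106} + 9063 + 57 \sqrt{106}} - 1972 = \frac{2476}{17930 + 163 \sqrt{106}} - 1972 = -1972 + \frac{2476}{17930 + 163 \sqrt{106}}$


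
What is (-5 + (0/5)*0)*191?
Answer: -955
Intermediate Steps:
(-5 + (0/5)*0)*191 = (-5 + (0*(⅕))*0)*191 = (-5 + 0*0)*191 = (-5 + 0)*191 = -5*191 = -955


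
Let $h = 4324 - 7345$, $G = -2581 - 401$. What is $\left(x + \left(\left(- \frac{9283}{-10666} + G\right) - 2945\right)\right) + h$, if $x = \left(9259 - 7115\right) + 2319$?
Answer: $- \frac{47827727}{10666} \approx -4484.1$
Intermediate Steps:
$G = -2982$
$h = -3021$ ($h = 4324 - 7345 = -3021$)
$x = 4463$ ($x = 2144 + 2319 = 4463$)
$\left(x + \left(\left(- \frac{9283}{-10666} + G\right) - 2945\right)\right) + h = \left(4463 - \left(5927 - \frac{9283}{10666}\right)\right) - 3021 = \left(4463 - \frac{63208099}{10666}\right) - 3021 = - \frac{15605741}{10666} - 3021 = - \frac{47827727}{10666}$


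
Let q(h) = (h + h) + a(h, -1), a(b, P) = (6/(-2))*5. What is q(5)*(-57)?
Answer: 285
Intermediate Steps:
a(b, P) = -15 (a(b, P) = (6*(-½))*5 = -3*5 = -15)
q(h) = -15 + 2*h (q(h) = (h + h) - 15 = 2*h - 15 = -15 + 2*h)
q(5)*(-57) = (-15 + 2*5)*(-57) = (-15 + 10)*(-57) = -5*(-57) = 285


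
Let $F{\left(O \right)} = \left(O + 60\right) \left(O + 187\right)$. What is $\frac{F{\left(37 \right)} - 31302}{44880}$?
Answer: $- \frac{4787}{22440} \approx -0.21332$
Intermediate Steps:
$F{\left(O \right)} = \left(60 + O\right) \left(187 + O\right)$
$\frac{F{\left(37 \right)} - 31302}{44880} = \frac{\left(11220 + 37^{2} + 247 \cdot 37\right) - 31302}{44880} = \left(\left(11220 + 1369 + 9139\right) - 31302\right) \frac{1}{44880} = \left(21728 - 31302\right) \frac{1}{44880} = \left(-9574\right) \frac{1}{44880} = - \frac{4787}{22440}$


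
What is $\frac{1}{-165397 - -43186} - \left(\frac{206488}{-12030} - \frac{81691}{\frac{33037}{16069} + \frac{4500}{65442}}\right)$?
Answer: $\frac{3509836533986686855222}{91246954934443995} \approx 38465.0$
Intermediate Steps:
$\frac{1}{-165397 - -43186} - \left(\frac{206488}{-12030} - \frac{81691}{\frac{33037}{16069} + \frac{4500}{65442}}\right) = \frac{1}{-165397 + 43186} - \left(206488 \left(- \frac{1}{12030}\right) - \frac{81691}{33037 \cdot \frac{1}{16069} + 4500 \cdot \frac{1}{65442}}\right) = \frac{1}{-122211} - \left(- \frac{103244}{6015} - \frac{81691}{\frac{33037}{16069} + \frac{750}{10907}}\right) = - \frac{1}{122211} - \left(- \frac{103244}{6015} - \frac{81691}{\frac{372386309}{175264583}}\right) = - \frac{1}{122211} - \left(- \frac{103244}{6015} - \frac{14317539049853}{372386309}\right) = - \frac{1}{122211} - - \frac{86158444036952191}{2239903648635} = - \frac{1}{122211} + \frac{86158444036952191}{2239903648635} = \frac{3509836533986686855222}{91246954934443995}$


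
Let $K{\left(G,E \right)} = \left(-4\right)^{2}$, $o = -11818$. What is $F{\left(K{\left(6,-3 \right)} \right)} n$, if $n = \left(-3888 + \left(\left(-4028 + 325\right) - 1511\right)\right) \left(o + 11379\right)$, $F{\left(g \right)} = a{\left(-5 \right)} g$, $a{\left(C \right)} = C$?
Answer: $-319662240$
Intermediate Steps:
$K{\left(G,E \right)} = 16$
$F{\left(g \right)} = - 5 g$
$n = 3995778$ ($n = \left(-3888 + \left(\left(-4028 + 325\right) - 1511\right)\right) \left(-11818 + 11379\right) = \left(-3888 - 5214\right) \left(-439\right) = \left(-9102\right) \left(-439\right) = 3995778$)
$F{\left(K{\left(6,-3 \right)} \right)} n = \left(-5\right) 16 \cdot 3995778 = \left(-80\right) 3995778 = -319662240$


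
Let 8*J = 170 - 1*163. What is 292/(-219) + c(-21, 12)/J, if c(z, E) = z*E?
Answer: -868/3 ≈ -289.33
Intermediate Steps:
c(z, E) = E*z
J = 7/8 (J = (170 - 1*163)/8 = (170 - 163)/8 = (⅛)*7 = 7/8 ≈ 0.87500)
292/(-219) + c(-21, 12)/J = 292/(-219) + (12*(-21))/(7/8) = 292*(-1/219) - 252*8/7 = -4/3 - 288 = -868/3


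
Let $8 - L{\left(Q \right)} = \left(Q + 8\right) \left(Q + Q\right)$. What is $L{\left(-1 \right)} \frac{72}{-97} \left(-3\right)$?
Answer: $\frac{4752}{97} \approx 48.99$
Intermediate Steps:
$L{\left(Q \right)} = 8 - 2 Q \left(8 + Q\right)$ ($L{\left(Q \right)} = 8 - \left(Q + 8\right) \left(Q + Q\right) = 8 - \left(8 + Q\right) 2 Q = 8 - 2 Q \left(8 + Q\right)$)
$L{\left(-1 \right)} \frac{72}{-97} \left(-3\right) = \left(8 - -16 - 2 \left(-1\right)^{2}\right) \frac{72}{-97} \left(-3\right) = \left(8 + 16 - 2\right) 72 \left(- \frac{1}{97}\right) \left(-3\right) = \left(8 + 16 - 2\right) \left(- \frac{72}{97}\right) \left(-3\right) = 22 \left(- \frac{72}{97}\right) \left(-3\right) = \left(- \frac{1584}{97}\right) \left(-3\right) = \frac{4752}{97}$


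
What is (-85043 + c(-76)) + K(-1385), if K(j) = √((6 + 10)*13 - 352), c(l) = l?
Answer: -85119 + 12*I ≈ -85119.0 + 12.0*I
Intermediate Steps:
K(j) = 12*I (K(j) = √(16*13 - 352) = √(208 - 352) = √(-144) = 12*I)
(-85043 + c(-76)) + K(-1385) = (-85043 - 76) + 12*I = -85119 + 12*I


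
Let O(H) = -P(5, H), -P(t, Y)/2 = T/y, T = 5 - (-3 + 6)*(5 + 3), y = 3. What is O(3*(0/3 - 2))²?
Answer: 1444/9 ≈ 160.44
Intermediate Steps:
T = -19 (T = 5 - 3*8 = 5 - 1*24 = 5 - 24 = -19)
P(t, Y) = 38/3 (P(t, Y) = -(-38)/3 = -2*(-19/3) = 38/3)
O(H) = -38/3 (O(H) = -1*38/3 = -38/3)
O(3*(0/3 - 2))² = (-38/3)² = 1444/9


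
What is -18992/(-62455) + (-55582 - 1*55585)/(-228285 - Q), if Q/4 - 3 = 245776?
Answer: 29949862777/75658049455 ≈ 0.39586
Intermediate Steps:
Q = 983116 (Q = 12 + 4*245776 = 12 + 983104 = 983116)
-18992/(-62455) + (-55582 - 1*55585)/(-228285 - Q) = -18992/(-62455) + (-55582 - 1*55585)/(-228285 - 1*983116) = -18992*(-1/62455) + (-55582 - 55585)/(-228285 - 983116) = 18992/62455 - 111167/(-1211401) = 18992/62455 - 111167*(-1/1211401) = 18992/62455 + 111167/1211401 = 29949862777/75658049455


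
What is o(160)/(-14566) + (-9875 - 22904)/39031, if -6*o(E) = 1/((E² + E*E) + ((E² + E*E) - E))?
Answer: -292892396165129/348756310938240 ≈ -0.83982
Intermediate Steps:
o(E) = -1/(6*(-E + 4*E²)) (o(E) = -1/(6*((E² + E*E) + ((E² + E*E) - E))) = -1/(6*((E² + E²) + ((E² + E²) - E))) = -1/(6*(2*E² + (2*E² - E))) = -1/(6*(2*E² + (-E + 2*E²))) = -1/(6*(-E + 4*E²)))
o(160)/(-14566) + (-9875 - 22904)/39031 = -⅙/(160*(-1 + 4*160))/(-14566) + (-9875 - 22904)/39031 = -⅙*1/160/(-1 + 640)*(-1/14566) - 32779*1/39031 = -⅙*1/160/639*(-1/14566) - 32779/39031 = -⅙*1/160*1/639*(-1/14566) - 32779/39031 = -1/613440*(-1/14566) - 32779/39031 = 1/8935367040 - 32779/39031 = -292892396165129/348756310938240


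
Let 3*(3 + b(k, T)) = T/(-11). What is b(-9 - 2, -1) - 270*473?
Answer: -4214528/33 ≈ -1.2771e+5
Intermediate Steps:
b(k, T) = -3 - T/33 (b(k, T) = -3 + (T/(-11))/3 = -3 + (T*(-1/11))/3 = -3 + (-T/11)/3 = -3 - T/33)
b(-9 - 2, -1) - 270*473 = (-3 - 1/33*(-1)) - 270*473 = (-3 + 1/33) - 127710 = -98/33 - 127710 = -4214528/33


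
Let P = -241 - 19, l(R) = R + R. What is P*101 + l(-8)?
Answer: -26276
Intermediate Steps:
l(R) = 2*R
P = -260
P*101 + l(-8) = -260*101 + 2*(-8) = -26260 - 16 = -26276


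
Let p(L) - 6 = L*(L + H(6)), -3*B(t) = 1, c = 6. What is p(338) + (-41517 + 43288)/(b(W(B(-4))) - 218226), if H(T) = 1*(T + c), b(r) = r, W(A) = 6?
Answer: 25816733549/218220 ≈ 1.1831e+5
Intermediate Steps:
B(t) = -⅓ (B(t) = -⅓*1 = -⅓)
H(T) = 6 + T (H(T) = 1*(T + 6) = 1*(6 + T) = 6 + T)
p(L) = 6 + L*(12 + L) (p(L) = 6 + L*(L + (6 + 6)) = 6 + L*(L + 12) = 6 + L*(12 + L))
p(338) + (-41517 + 43288)/(b(W(B(-4))) - 218226) = (6 + 338² + 12*338) + (-41517 + 43288)/(6 - 218226) = (6 + 114244 + 4056) + 1771/(-218220) = 118306 + 1771*(-1/218220) = 118306 - 1771/218220 = 25816733549/218220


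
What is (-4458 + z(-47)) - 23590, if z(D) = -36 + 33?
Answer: -28051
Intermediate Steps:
z(D) = -3
(-4458 + z(-47)) - 23590 = (-4458 - 3) - 23590 = -4461 - 23590 = -28051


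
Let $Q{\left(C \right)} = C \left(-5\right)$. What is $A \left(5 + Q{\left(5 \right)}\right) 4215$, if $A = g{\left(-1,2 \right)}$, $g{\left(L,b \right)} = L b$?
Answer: $168600$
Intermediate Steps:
$Q{\left(C \right)} = - 5 C$
$A = -2$ ($A = \left(-1\right) 2 = -2$)
$A \left(5 + Q{\left(5 \right)}\right) 4215 = - 2 \left(5 - 25\right) 4215 = \left(-2\right) \left(-20\right) 4215 = 40 \cdot 4215 = 168600$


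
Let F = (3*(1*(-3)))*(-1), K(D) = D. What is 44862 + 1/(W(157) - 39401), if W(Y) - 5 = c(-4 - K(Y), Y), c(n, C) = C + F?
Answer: 1759936259/39230 ≈ 44862.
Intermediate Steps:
F = 9 (F = (3*(-3))*(-1) = -9*(-1) = 9)
c(n, C) = 9 + C (c(n, C) = C + 9 = 9 + C)
W(Y) = 14 + Y (W(Y) = 5 + (9 + Y) = 14 + Y)
44862 + 1/(W(157) - 39401) = 44862 + 1/((14 + 157) - 39401) = 44862 + 1/(171 - 39401) = 44862 + 1/(-39230) = 44862 - 1/39230 = 1759936259/39230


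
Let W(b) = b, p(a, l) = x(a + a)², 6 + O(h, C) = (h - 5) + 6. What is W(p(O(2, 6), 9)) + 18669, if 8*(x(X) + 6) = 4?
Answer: 74797/4 ≈ 18699.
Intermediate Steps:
x(X) = -11/2 (x(X) = -6 + (⅛)*4 = -6 + ½ = -11/2)
O(h, C) = -5 + h (O(h, C) = -6 + ((h - 5) + 6) = -6 + ((-5 + h) + 6) = -6 + (1 + h) = -5 + h)
p(a, l) = 121/4 (p(a, l) = (-11/2)² = 121/4)
W(p(O(2, 6), 9)) + 18669 = 121/4 + 18669 = 74797/4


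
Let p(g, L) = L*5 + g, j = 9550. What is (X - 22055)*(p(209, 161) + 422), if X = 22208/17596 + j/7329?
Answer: -1020962219316292/32240271 ≈ -3.1667e+7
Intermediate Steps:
X = 82701058/32240271 (X = 22208/17596 + 9550/7329 = 22208*(1/17596) + 9550*(1/7329) = 5552/4399 + 9550/7329 = 82701058/32240271 ≈ 2.5651)
p(g, L) = g + 5*L (p(g, L) = 5*L + g = g + 5*L)
(X - 22055)*(p(209, 161) + 422) = (82701058/32240271 - 22055)*((209 + 5*161) + 422) = -710976475847*((209 + 805) + 422)/32240271 = -710976475847*(1014 + 422)/32240271 = -710976475847/32240271*1436 = -1020962219316292/32240271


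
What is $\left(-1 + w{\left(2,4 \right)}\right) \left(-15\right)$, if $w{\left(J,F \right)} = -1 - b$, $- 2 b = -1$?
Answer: $\frac{75}{2} \approx 37.5$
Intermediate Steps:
$b = \frac{1}{2}$ ($b = \left(- \frac{1}{2}\right) \left(-1\right) = \frac{1}{2} \approx 0.5$)
$w{\left(J,F \right)} = - \frac{3}{2}$ ($w{\left(J,F \right)} = -1 - \frac{1}{2} = - \frac{3}{2}$)
$\left(-1 + w{\left(2,4 \right)}\right) \left(-15\right) = \left(-1 - \frac{3}{2}\right) \left(-15\right) = \left(- \frac{5}{2}\right) \left(-15\right) = \frac{75}{2}$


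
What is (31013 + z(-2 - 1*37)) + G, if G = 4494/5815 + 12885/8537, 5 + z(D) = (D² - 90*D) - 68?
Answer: 1785809234558/49642655 ≈ 35973.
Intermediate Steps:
z(D) = -73 + D² - 90*D (z(D) = -5 + ((D² - 90*D) - 68) = -5 + (-68 + D² - 90*D) = -73 + D² - 90*D)
G = 113291553/49642655 (G = 4494*(1/5815) + 12885*(1/8537) = 4494/5815 + 12885/8537 = 113291553/49642655 ≈ 2.2821)
(31013 + z(-2 - 1*37)) + G = (31013 + (-73 + (-2 - 1*37)² - 90*(-2 - 1*37))) + 113291553/49642655 = (31013 + (-73 + (-2 - 37)² - 90*(-2 - 37))) + 113291553/49642655 = (31013 + (-73 + (-39)² - 90*(-39))) + 113291553/49642655 = (31013 + (-73 + 1521 + 3510)) + 113291553/49642655 = (31013 + 4958) + 113291553/49642655 = 35971 + 113291553/49642655 = 1785809234558/49642655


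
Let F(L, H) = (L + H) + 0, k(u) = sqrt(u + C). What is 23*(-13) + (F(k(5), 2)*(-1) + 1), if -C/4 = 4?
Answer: -300 - I*sqrt(11) ≈ -300.0 - 3.3166*I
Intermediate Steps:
C = -16 (C = -4*4 = -16)
k(u) = sqrt(-16 + u) (k(u) = sqrt(u - 16) = sqrt(-16 + u))
F(L, H) = H + L (F(L, H) = (H + L) + 0 = H + L)
23*(-13) + (F(k(5), 2)*(-1) + 1) = 23*(-13) + ((2 + sqrt(-16 + 5))*(-1) + 1) = -299 + ((2 + sqrt(-11))*(-1) + 1) = -299 + ((2 + I*sqrt(11))*(-1) + 1) = -299 + ((-2 - I*sqrt(11)) + 1) = -299 + (-1 - I*sqrt(11)) = -300 - I*sqrt(11)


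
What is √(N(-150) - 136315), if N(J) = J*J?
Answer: I*√113815 ≈ 337.36*I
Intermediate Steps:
N(J) = J²
√(N(-150) - 136315) = √((-150)² - 136315) = √(22500 - 136315) = √(-113815) = I*√113815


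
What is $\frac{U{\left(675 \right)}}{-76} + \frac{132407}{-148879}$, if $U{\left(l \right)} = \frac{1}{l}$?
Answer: $- \frac{6792627979}{7637492700} \approx -0.88938$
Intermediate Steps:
$\frac{U{\left(675 \right)}}{-76} + \frac{132407}{-148879} = \frac{1}{675 \left(-76\right)} + \frac{132407}{-148879} = \frac{1}{675} \left(- \frac{1}{76}\right) + 132407 \left(- \frac{1}{148879}\right) = - \frac{1}{51300} - \frac{132407}{148879} = - \frac{6792627979}{7637492700}$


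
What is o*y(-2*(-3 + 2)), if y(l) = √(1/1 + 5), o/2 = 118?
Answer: 236*√6 ≈ 578.08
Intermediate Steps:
o = 236 (o = 2*118 = 236)
y(l) = √6 (y(l) = √(1 + 5) = √6)
o*y(-2*(-3 + 2)) = 236*√6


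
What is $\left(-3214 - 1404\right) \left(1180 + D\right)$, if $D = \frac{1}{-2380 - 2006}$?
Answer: $- \frac{11950181011}{2193} \approx -5.4492 \cdot 10^{6}$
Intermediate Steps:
$D = - \frac{1}{4386}$ ($D = \frac{1}{-4386} = - \frac{1}{4386} \approx -0.000228$)
$\left(-3214 - 1404\right) \left(1180 + D\right) = \left(-3214 - 1404\right) \left(1180 - \frac{1}{4386}\right) = \left(-4618\right) \frac{5175479}{4386} = - \frac{11950181011}{2193}$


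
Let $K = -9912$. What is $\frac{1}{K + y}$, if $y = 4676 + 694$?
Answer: $- \frac{1}{4542} \approx -0.00022017$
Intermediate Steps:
$y = 5370$
$\frac{1}{K + y} = \frac{1}{-9912 + 5370} = \frac{1}{-4542} = - \frac{1}{4542}$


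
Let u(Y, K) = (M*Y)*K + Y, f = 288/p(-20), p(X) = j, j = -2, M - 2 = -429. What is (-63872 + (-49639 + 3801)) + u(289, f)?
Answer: 17660611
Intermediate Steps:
M = -427 (M = 2 - 429 = -427)
p(X) = -2
f = -144 (f = 288/(-2) = 288*(-½) = -144)
u(Y, K) = Y - 427*K*Y (u(Y, K) = (-427*Y)*K + Y = -427*K*Y + Y = Y - 427*K*Y)
(-63872 + (-49639 + 3801)) + u(289, f) = (-63872 + (-49639 + 3801)) + 289*(1 - 427*(-144)) = (-63872 - 45838) + 289*(1 + 61488) = -109710 + 289*61489 = -109710 + 17770321 = 17660611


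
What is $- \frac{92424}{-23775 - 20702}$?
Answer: $\frac{92424}{44477} \approx 2.078$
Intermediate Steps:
$- \frac{92424}{-23775 - 20702} = - \frac{92424}{-44477} = - \frac{92424 \left(-1\right)}{44477} = \left(-1\right) \left(- \frac{92424}{44477}\right) = \frac{92424}{44477}$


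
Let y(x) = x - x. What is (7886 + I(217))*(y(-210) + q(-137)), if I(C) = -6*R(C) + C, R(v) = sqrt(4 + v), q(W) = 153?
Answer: 1239759 - 918*sqrt(221) ≈ 1.2261e+6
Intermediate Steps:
y(x) = 0
I(C) = C - 6*sqrt(4 + C) (I(C) = -6*sqrt(4 + C) + C = C - 6*sqrt(4 + C))
(7886 + I(217))*(y(-210) + q(-137)) = (7886 + (217 - 6*sqrt(4 + 217)))*(0 + 153) = (7886 + (217 - 6*sqrt(221)))*153 = (8103 - 6*sqrt(221))*153 = 1239759 - 918*sqrt(221)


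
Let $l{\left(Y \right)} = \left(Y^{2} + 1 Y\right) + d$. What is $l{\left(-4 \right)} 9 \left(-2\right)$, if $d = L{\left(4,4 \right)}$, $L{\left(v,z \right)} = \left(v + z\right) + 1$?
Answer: $-378$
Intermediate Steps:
$L{\left(v,z \right)} = 1 + v + z$
$d = 9$ ($d = 1 + 4 + 4 = 9$)
$l{\left(Y \right)} = 9 + Y + Y^{2}$ ($l{\left(Y \right)} = \left(Y^{2} + 1 Y\right) + 9 = \left(Y^{2} + Y\right) + 9 = \left(Y + Y^{2}\right) + 9 = 9 + Y + Y^{2}$)
$l{\left(-4 \right)} 9 \left(-2\right) = \left(9 - 4 + \left(-4\right)^{2}\right) 9 \left(-2\right) = \left(9 - 4 + 16\right) \left(-18\right) = 21 \left(-18\right) = -378$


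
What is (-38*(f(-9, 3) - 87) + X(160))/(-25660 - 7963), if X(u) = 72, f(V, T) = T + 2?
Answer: -3188/33623 ≈ -0.094816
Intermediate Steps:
f(V, T) = 2 + T
(-38*(f(-9, 3) - 87) + X(160))/(-25660 - 7963) = (-38*((2 + 3) - 87) + 72)/(-25660 - 7963) = (-38*(5 - 87) + 72)/(-33623) = (-38*(-82) + 72)*(-1/33623) = (3116 + 72)*(-1/33623) = 3188*(-1/33623) = -3188/33623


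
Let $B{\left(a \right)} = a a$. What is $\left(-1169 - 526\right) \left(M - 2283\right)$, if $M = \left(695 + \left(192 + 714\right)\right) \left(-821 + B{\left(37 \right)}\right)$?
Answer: $-1483235175$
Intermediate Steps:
$B{\left(a \right)} = a^{2}$
$M = 877348$ ($M = \left(695 + \left(192 + 714\right)\right) \left(-821 + 37^{2}\right) = \left(695 + 906\right) \left(-821 + 1369\right) = 1601 \cdot 548 = 877348$)
$\left(-1169 - 526\right) \left(M - 2283\right) = \left(-1169 - 526\right) \left(877348 - 2283\right) = \left(-1695\right) 875065 = -1483235175$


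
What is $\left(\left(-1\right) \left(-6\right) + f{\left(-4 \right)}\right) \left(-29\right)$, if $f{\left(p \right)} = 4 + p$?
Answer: $-174$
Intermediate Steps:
$\left(\left(-1\right) \left(-6\right) + f{\left(-4 \right)}\right) \left(-29\right) = \left(\left(-1\right) \left(-6\right) + \left(4 - 4\right)\right) \left(-29\right) = \left(6 + 0\right) \left(-29\right) = 6 \left(-29\right) = -174$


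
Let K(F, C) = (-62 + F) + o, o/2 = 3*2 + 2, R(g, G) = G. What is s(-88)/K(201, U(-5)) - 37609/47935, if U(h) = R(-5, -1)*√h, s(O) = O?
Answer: -401907/297197 ≈ -1.3523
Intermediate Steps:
U(h) = -√h
o = 16 (o = 2*(3*2 + 2) = 2*(6 + 2) = 2*8 = 16)
K(F, C) = -46 + F (K(F, C) = (-62 + F) + 16 = -46 + F)
s(-88)/K(201, U(-5)) - 37609/47935 = -88/(-46 + 201) - 37609/47935 = -88/155 - 37609*1/47935 = -88*1/155 - 37609/47935 = -88/155 - 37609/47935 = -401907/297197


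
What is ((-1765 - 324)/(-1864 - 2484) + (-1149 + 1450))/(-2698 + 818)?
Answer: -1310837/8174240 ≈ -0.16036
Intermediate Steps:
((-1765 - 324)/(-1864 - 2484) + (-1149 + 1450))/(-2698 + 818) = (-2089/(-4348) + 301)/(-1880) = (-2089*(-1/4348) + 301)*(-1/1880) = (2089/4348 + 301)*(-1/1880) = (1310837/4348)*(-1/1880) = -1310837/8174240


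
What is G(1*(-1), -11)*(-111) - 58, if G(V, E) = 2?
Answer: -280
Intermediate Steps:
G(1*(-1), -11)*(-111) - 58 = 2*(-111) - 58 = -222 - 58 = -280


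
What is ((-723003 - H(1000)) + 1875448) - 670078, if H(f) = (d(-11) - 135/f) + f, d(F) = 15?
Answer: 96270427/200 ≈ 4.8135e+5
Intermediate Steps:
H(f) = 15 + f - 135/f (H(f) = (15 - 135/f) + f = 15 + f - 135/f)
((-723003 - H(1000)) + 1875448) - 670078 = ((-723003 - (15 + 1000 - 135/1000)) + 1875448) - 670078 = ((-723003 - (15 + 1000 - 135*1/1000)) + 1875448) - 670078 = ((-723003 - (15 + 1000 - 27/200)) + 1875448) - 670078 = ((-723003 - 1*202973/200) + 1875448) - 670078 = ((-723003 - 202973/200) + 1875448) - 670078 = (-144803573/200 + 1875448) - 670078 = 230286027/200 - 670078 = 96270427/200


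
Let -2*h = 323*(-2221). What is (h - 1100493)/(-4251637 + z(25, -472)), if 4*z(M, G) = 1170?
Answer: 1483603/8502689 ≈ 0.17449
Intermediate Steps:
z(M, G) = 585/2 (z(M, G) = (¼)*1170 = 585/2)
h = 717383/2 (h = -323*(-2221)/2 = -½*(-717383) = 717383/2 ≈ 3.5869e+5)
(h - 1100493)/(-4251637 + z(25, -472)) = (717383/2 - 1100493)/(-4251637 + 585/2) = -1483603/(2*(-8502689/2)) = -1483603/2*(-2/8502689) = 1483603/8502689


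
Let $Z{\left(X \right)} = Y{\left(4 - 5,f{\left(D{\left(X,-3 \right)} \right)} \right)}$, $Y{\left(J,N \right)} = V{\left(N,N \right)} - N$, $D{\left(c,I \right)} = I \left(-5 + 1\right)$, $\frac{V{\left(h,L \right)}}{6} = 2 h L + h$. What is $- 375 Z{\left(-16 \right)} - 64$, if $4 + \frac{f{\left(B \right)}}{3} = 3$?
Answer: $-34939$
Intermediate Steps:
$V{\left(h,L \right)} = 6 h + 12 L h$ ($V{\left(h,L \right)} = 6 \left(2 h L + h\right) = 6 \left(2 L h + h\right) = 6 \left(h + 2 L h\right) = 6 h + 12 L h$)
$D{\left(c,I \right)} = - 4 I$ ($D{\left(c,I \right)} = I \left(-4\right) = - 4 I$)
$f{\left(B \right)} = -3$ ($f{\left(B \right)} = -12 + 3 \cdot 3 = -12 + 9 = -3$)
$Y{\left(J,N \right)} = - N + 6 N \left(1 + 2 N\right)$ ($Y{\left(J,N \right)} = 6 N \left(1 + 2 N\right) - N = - N + 6 N \left(1 + 2 N\right)$)
$Z{\left(X \right)} = 93$ ($Z{\left(X \right)} = - 3 \left(5 + 12 \left(-3\right)\right) = - 3 \left(5 - 36\right) = \left(-3\right) \left(-31\right) = 93$)
$- 375 Z{\left(-16 \right)} - 64 = \left(-375\right) 93 - 64 = -34875 - 64 = -34939$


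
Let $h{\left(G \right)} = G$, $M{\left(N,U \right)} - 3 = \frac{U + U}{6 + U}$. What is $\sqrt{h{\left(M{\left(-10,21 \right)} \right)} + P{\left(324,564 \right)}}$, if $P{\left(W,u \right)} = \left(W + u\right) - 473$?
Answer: $\frac{8 \sqrt{59}}{3} \approx 20.483$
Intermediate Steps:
$M{\left(N,U \right)} = 3 + \frac{2 U}{6 + U}$ ($M{\left(N,U \right)} = 3 + \frac{U + U}{6 + U} = 3 + \frac{2 U}{6 + U}$)
$P{\left(W,u \right)} = -473 + W + u$
$\sqrt{h{\left(M{\left(-10,21 \right)} \right)} + P{\left(324,564 \right)}} = \sqrt{\frac{18 + 5 \cdot 21}{6 + 21} + \left(-473 + 324 + 564\right)} = \sqrt{\frac{18 + 105}{27} + 415} = \sqrt{\frac{1}{27} \cdot 123 + 415} = \sqrt{\frac{41}{9} + 415} = \sqrt{\frac{3776}{9}} = \frac{8 \sqrt{59}}{3}$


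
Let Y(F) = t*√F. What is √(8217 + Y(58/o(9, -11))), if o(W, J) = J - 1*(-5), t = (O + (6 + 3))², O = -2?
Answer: √(73953 + 147*I*√87)/3 ≈ 90.652 + 0.84029*I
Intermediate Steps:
t = 49 (t = (-2 + (6 + 3))² = (-2 + 9)² = 7² = 49)
o(W, J) = 5 + J (o(W, J) = J + 5 = 5 + J)
Y(F) = 49*√F
√(8217 + Y(58/o(9, -11))) = √(8217 + 49*√(58/(5 - 11))) = √(8217 + 49*√(58/(-6))) = √(8217 + 49*√(58*(-⅙))) = √(8217 + 49*√(-29/3)) = √(8217 + 49*(I*√87/3)) = √(8217 + 49*I*√87/3)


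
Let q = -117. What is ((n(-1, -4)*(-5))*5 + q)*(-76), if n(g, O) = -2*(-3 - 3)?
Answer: 31692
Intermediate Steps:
n(g, O) = 12 (n(g, O) = -2*(-6) = 12)
((n(-1, -4)*(-5))*5 + q)*(-76) = ((12*(-5))*5 - 117)*(-76) = (-60*5 - 117)*(-76) = (-300 - 117)*(-76) = -417*(-76) = 31692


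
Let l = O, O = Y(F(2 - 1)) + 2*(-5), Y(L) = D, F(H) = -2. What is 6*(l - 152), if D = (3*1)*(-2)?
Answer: -1008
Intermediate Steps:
D = -6 (D = 3*(-2) = -6)
Y(L) = -6
O = -16 (O = -6 + 2*(-5) = -6 - 10 = -16)
l = -16
6*(l - 152) = 6*(-16 - 152) = 6*(-168) = -1008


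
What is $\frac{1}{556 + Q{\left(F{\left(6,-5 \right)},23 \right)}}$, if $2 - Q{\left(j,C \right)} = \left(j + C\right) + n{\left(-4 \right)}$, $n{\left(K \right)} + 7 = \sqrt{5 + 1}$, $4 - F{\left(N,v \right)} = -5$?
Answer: $\frac{533}{284083} + \frac{\sqrt{6}}{284083} \approx 0.0018848$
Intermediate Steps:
$F{\left(N,v \right)} = 9$ ($F{\left(N,v \right)} = 4 - -5 = 4 + 5 = 9$)
$n{\left(K \right)} = -7 + \sqrt{6}$ ($n{\left(K \right)} = -7 + \sqrt{5 + 1} = -7 + \sqrt{6}$)
$Q{\left(j,C \right)} = 9 - C - j - \sqrt{6}$ ($Q{\left(j,C \right)} = 2 - \left(\left(j + C\right) - \left(7 - \sqrt{6}\right)\right) = 2 - \left(\left(C + j\right) - \left(7 - \sqrt{6}\right)\right) = 2 - \left(-7 + C + j + \sqrt{6}\right) = 9 - C - j - \sqrt{6}$)
$\frac{1}{556 + Q{\left(F{\left(6,-5 \right)},23 \right)}} = \frac{1}{556 - \left(23 + \sqrt{6}\right)} = \frac{1}{533 - \sqrt{6}}$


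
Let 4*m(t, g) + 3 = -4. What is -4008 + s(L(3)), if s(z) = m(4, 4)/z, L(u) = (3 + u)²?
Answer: -577159/144 ≈ -4008.0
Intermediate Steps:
m(t, g) = -7/4 (m(t, g) = -¾ + (¼)*(-4) = -¾ - 1 = -7/4)
s(z) = -7/(4*z)
-4008 + s(L(3)) = -4008 - 7/(4*(3 + 3)²) = -4008 - 7/(4*(6²)) = -4008 - 7/4/36 = -4008 - 7/4*1/36 = -4008 - 7/144 = -577159/144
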